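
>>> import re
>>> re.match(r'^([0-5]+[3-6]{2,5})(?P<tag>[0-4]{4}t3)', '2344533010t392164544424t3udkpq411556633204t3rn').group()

The pattern matches anchored at the start of the string; then one or more of a character in [0-5], then 2 to 5 of a character in [3-6] (captured); then exactly 4 of a character in [0-4], then the literal 't3' (captured as 'tag').
`match` is anchored at position 0; if the pattern doesn't fit there, it returns None.
The match spans [0:12] → '2344533010t3'.
Captured: group 1 = '234453', group 2 = '3010t3'.

'2344533010t3'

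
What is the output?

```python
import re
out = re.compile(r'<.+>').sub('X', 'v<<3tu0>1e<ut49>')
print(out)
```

vX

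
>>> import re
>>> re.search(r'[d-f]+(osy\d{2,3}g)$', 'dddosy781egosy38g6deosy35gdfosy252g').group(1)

'osy252g'

Pattern: one or more of a character in [d-f]; then the literal 'osy', then 2 to 3 of a digit, then a literal 'g' (captured); then anchored at the end.
`re.search` tries every starting position until one works.
The match spans [26:35] → 'dfosy252g'.
Captured: group 1 = 'osy252g'.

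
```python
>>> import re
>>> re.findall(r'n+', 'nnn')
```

Pattern: one or more of a literal 'n'.
`findall` yields the raw match text (1 of them) because the pattern has no groups.

['nnn']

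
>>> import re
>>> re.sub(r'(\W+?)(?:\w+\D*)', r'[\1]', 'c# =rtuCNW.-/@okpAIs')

The pattern matches one or more of a non-word character (lazy) (captured); then one or more of a word character, then zero or more of a non-digit (non-capturing group).
Matches: at [1:20] → '# =rtuCNW.-/@okpAIs'.
The replacement refers to a captured group, so each match is rewritten using its own captured text.

'c[# =]'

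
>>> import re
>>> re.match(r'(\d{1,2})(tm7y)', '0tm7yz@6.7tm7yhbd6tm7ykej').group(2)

'tm7y'

The pattern matches 1 to 2 of a digit (captured); then the literal 't', then the literal 'm7y' (captured).
`match` is anchored at position 0; if the pattern doesn't fit there, it returns None.
The match spans [0:5] → '0tm7y'.
Captured: group 1 = '0', group 2 = 'tm7y'.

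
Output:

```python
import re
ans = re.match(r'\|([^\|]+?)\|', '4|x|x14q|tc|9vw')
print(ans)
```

None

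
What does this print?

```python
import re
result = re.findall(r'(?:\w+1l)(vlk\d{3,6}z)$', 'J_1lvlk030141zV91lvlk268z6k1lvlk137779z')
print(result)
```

This matches one or more of a word character, then the literal '1l' (non-capturing group); then the literal 'vlk', then 3 to 6 of a digit, then the literal 'z' (captured); then anchored at the end.
Matches: at [0:39] match 'J_1lvlk030141zV91lvlk268z6k1lvlk137779z', group 1 = 'vlk137779z'.
`findall` collects group 1 from the one match (1 total).

['vlk137779z']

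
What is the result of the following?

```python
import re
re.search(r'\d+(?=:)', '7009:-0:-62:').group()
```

'7009'

The positive lookaround only admits positions where the adjacent text matches; those characters stay outside the span.
The match spans [0:4] → '7009'.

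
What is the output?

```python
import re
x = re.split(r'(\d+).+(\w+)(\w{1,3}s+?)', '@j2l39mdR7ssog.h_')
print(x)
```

This matches one or more of a digit (captured); then one or more of any character; then one or more of a word character (captured); then 1 to 3 of a word character, then one or more of a literal 's' (lazy) (captured).
Matches to split on: at [2:12] → '2l39mdR7ss'.
The group in the pattern means `split` returns the separators' captures alongside the pieces.

['@j', '2', '7', 'ss', 'og.h_']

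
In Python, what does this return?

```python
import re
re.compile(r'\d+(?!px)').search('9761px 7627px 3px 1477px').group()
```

'976'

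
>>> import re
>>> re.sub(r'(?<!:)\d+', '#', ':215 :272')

A negative assertion filters positions out without eating any characters.
Matches: at [2:4] → '15'; at [7:9] → '72'.
Each match is replaced by '#'.

':2# :2#'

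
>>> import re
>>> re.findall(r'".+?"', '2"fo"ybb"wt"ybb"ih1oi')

['"fo"', '"wt"']

Lazy quantifiers expand one character at a time until the remainder of the pattern can match.
Since nothing is captured, `findall` lists the 2 matched substrings directly.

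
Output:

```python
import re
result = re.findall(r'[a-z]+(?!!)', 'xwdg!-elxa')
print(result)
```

The negative lookaround is zero-width — it rules out positions where the adjacent text would match, without consuming anything.
Scanning left to right: at [0:3] → 'xwd'; at [6:10] → 'elxa'.
`findall` yields the raw match text (2 of them) because the pattern has no groups.

['xwd', 'elxa']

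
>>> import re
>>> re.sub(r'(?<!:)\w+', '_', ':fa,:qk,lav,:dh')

A negative assertion filters positions out without eating any characters.
Each match is replaced by '_'.

':f_,:q_,_,:d_'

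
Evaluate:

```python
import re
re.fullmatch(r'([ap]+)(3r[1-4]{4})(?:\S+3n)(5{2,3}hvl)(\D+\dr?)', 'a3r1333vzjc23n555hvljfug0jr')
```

None

The pattern matches one or more of one of [ap] (captured); then the literal '3r', then exactly 4 of a character in [1-4] (captured); then one or more of a non-whitespace character, then the literal '3n' (non-capturing group); then 2 to 3 of the literal '5', then the literal 'hvl' (captured); then one or more of a non-digit, then a digit, then optionally a literal 'r' (captured).
For `fullmatch`, every character of the input must be accounted for by the pattern.
Here there's no way to consume every character, so the call returns None.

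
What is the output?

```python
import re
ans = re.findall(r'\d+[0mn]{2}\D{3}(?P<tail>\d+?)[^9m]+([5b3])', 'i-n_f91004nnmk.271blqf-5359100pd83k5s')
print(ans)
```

[('2', '5')]

The pattern matches one or more of a digit, then exactly 2 of one of [0mn], then exactly 3 of a non-digit; then one or more of a digit (lazy) (captured as 'tail'); then one or more of any character except [9m]; then one of [5b3] (captured).
Walking the string: at [5:26] match '91004nnmk.271blqf-535', groups = ('2', '5').
Multiple groups make `findall` return tuples — one 2-tuple for the one match.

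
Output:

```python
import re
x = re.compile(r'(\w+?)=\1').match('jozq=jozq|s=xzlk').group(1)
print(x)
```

jozq

The match spans [0:9] → 'jozq=jozq'.
Captured: group 1 = 'jozq'.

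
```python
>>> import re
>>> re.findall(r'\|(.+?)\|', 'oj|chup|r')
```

['chup']

Because there's exactly one group, `findall` drops the full match and keeps group 1 from the one hit.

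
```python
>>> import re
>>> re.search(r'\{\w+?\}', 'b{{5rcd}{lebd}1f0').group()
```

'{5rcd}'

`re.search` tries every starting position until one works.
The match spans [2:8] → '{5rcd}'.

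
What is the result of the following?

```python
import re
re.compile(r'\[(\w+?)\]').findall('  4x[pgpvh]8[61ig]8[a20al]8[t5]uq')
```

['pgpvh', '61ig', 'a20al', 't5']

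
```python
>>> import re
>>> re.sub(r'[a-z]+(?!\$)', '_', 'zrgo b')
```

Because the assertion is negative and zero-width, positions next to the forbidden text are skipped.
Each match is replaced by '_'.

'_ _'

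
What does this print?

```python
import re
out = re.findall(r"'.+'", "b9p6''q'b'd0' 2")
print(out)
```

["''q'b'd0'"]

`findall` yields the raw match text (1 of them) because the pattern has no groups.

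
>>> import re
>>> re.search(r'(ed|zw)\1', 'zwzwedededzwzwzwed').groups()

The match spans [0:4] → 'zwzw'.
Captured: group 1 = 'zw'.

('zw',)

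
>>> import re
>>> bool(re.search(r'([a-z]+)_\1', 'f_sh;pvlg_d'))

False

The backreference `\1` re-matches whatever the first group consumed, character for character.
Here no position works, so the call returns None, and `bool(None)` is False.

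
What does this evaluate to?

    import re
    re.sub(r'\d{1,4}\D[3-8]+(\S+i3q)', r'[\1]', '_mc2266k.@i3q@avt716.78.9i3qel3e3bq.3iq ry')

'_mc2266k.@i3q@avt[.9i3q]el3e3bq.3iq ry'

The pattern matches 1 to 4 of a digit, then a non-digit, then one or more of a character in [3-8]; then one or more of a non-whitespace character, then the literal 'i3q' (captured).
Matches: at [17:28] → '716.78.9i3q'.
The replacement refers to a captured group, so each match is rewritten using its own captured text.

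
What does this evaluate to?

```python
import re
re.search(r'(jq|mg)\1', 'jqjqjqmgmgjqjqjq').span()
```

After group 1 captures some text, `\1` only succeeds where that same text appears again.
`re.search` scans for the first position where the pattern succeeds.
The match spans [0:4] → 'jqjq'.
Captured: group 1 = 'jq'.

(0, 4)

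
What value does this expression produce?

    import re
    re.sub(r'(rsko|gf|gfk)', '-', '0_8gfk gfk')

'0_8-k -k'

Alternation isn't longest-match — the leftmost alternative that fits at this position is chosen.
Matches: at [3:5] → 'gf'; at [7:9] → 'gf'.
`sub` substitutes '-' at each match site.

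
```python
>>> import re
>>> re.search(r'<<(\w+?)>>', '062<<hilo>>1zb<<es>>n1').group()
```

'<<hilo>>'

The match spans [3:11] → '<<hilo>>'.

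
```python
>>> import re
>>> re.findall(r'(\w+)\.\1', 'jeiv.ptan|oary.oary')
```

`\1` has to match the exact text group 1 already captured.
Matches: at [10:19] match 'oary.oary', group 1 = 'oary'.
Because there's exactly one group, `findall` drops the full match and keeps group 1 from the one hit.

['oary']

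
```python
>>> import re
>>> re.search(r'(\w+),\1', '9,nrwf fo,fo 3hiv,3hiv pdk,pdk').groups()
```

('fo',)

The match spans [7:12] → 'fo,fo'.
Captured: group 1 = 'fo'.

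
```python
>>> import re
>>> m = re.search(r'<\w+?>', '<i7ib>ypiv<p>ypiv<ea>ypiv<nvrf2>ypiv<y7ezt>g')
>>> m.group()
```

`search` walks the string left to right and returns the first match it finds.
The match spans [0:6] → '<i7ib>'.

'<i7ib>'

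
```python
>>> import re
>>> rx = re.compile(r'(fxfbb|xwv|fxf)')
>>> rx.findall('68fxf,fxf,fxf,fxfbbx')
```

['fxf', 'fxf', 'fxf', 'fxfbb']

The regex engine tests alternatives in the order written; an earlier branch that matches wins even if a later one would match more.
Matches: at [2:5] match 'fxf', group 1 = 'fxf'; at [6:9] match 'fxf', group 1 = 'fxf'; at [10:13] match 'fxf', group 1 = 'fxf'; at [14:19] match 'fxfbb', group 1 = 'fxfbb'.
One capturing group, so `findall` returns just the captured substring from each match — 4 in all.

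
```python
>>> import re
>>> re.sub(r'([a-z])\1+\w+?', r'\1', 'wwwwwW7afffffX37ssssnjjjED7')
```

After group 1 captures some text, `\1` only succeeds where that same text appears again.
Each match is replaced using the text its own group 1 captured.

'w7af37sjD7'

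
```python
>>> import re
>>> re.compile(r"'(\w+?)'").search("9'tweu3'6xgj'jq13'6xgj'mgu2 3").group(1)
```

'tweu3'

The match spans [1:8] → "'tweu3'".
Captured: group 1 = 'tweu3'.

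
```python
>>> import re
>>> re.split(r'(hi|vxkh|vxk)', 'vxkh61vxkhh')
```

Branches in `(...|...)` are attempted left-to-right; the first branch that allows the whole pattern to succeed is taken.
The group in the pattern means `split` returns the separators' captures alongside the pieces.

['', 'vxkh', '61', 'vxkh', 'h']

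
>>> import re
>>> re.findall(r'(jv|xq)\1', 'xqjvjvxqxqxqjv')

After group 1 captures some text, `\1` only succeeds where that same text appears again.
Matches: at [2:6] match 'jvjv', group 1 = 'jv'; at [6:10] match 'xqxq', group 1 = 'xq'.
Because there's exactly one group, `findall` drops the full match and keeps group 1 from each hit.

['jv', 'xq']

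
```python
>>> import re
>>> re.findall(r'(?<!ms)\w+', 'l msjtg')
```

['l', 'msjtg']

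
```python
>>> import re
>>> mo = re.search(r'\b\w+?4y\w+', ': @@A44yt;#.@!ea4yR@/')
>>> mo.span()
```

This matches a word boundary (`\b`, zero-width); then one or more of a word character (lazy); then the literal '4y', then one or more of a word character.
`search` walks the string left to right and returns the first match it finds.
The match spans [4:9] → 'A44yt'.

(4, 9)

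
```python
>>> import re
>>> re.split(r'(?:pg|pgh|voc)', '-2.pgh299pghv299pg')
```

['-2.', 'h299', 'hv299', '']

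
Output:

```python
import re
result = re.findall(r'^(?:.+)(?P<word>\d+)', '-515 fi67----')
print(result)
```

Pattern: anchored at the start of the string; then one or more of any character (non-capturing group); then one or more of a digit (captured as 'word').
Walking the string: at [0:9] match '-515 fi67', group 1 = '7'.
With a single group, `findall` returns only what that group captured — 1 item.

['7']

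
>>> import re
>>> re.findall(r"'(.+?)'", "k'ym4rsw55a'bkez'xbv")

['ym4rsw55a']

The `?` after the quantifier makes it lazy — it takes as little as possible before letting the rest of the pattern try.
Walking the string: at [1:12] match "'ym4rsw55a'", group 1 = 'ym4rsw55a'.
With a single group, `findall` returns only what that group captured — 1 item.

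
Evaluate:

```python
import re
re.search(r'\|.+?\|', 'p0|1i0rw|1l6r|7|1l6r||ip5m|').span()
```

`search` walks the string left to right and returns the first match it finds.
The match spans [2:9] → '|1i0rw|'.

(2, 9)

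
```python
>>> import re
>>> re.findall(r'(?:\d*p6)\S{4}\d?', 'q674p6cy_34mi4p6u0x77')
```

['674p6cy_34', '4p6u0x77']

Since nothing is captured, `findall` lists the 2 matched substrings directly.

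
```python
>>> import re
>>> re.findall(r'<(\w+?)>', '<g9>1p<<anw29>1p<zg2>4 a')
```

['g9', 'anw29', 'zg2']

Scanning left to right: at [0:4] match '<g9>', group 1 = 'g9'; at [7:14] match '<anw29>', group 1 = 'anw29'; at [16:21] match '<zg2>', group 1 = 'zg2'.
With a single group, `findall` returns only what that group captured — 3 items.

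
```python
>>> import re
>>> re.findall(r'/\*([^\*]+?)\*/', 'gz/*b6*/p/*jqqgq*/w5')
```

['b6', 'jqqgq']

Scanning left to right: at [2:8] match '/*b6*/', group 1 = 'b6'; at [9:18] match '/*jqqgq*/', group 1 = 'jqqgq'.
One capturing group, so `findall` returns just the captured substring from each match — 2 in all.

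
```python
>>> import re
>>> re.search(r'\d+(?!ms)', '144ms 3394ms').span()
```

A negative assertion filters positions out without eating any characters.
The match spans [0:2] → '14'.

(0, 2)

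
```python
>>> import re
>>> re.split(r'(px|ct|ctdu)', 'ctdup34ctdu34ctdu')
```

['', 'ct', 'dup34', 'ct', 'du34', 'ct', 'du']

The regex engine tests alternatives in the order written; an earlier branch that matches wins even if a later one would match more.
Matches to split on: at [0:2] → 'ct'; at [7:9] → 'ct'; at [13:15] → 'ct'.
The group in the pattern means `split` returns the separators' captures alongside the pieces.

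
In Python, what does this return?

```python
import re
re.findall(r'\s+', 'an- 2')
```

With no groups in the pattern, `findall` gives back each whole match — 1 here.

[' ']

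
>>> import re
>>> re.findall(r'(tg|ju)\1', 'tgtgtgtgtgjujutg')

`\1` is not a pattern — it's the concrete string captured by group 1, re-applied verbatim.
Because there's exactly one group, `findall` drops the full match and keeps group 1 from each hit.

['tg', 'tg', 'ju']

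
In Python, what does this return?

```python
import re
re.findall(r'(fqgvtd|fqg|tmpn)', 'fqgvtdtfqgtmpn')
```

['fqgvtd', 'fqg', 'tmpn']

The regex engine tests alternatives in the order written; an earlier branch that matches wins even if a later one would match more.
Walking the string: at [0:6] match 'fqgvtd', group 1 = 'fqgvtd'; at [7:10] match 'fqg', group 1 = 'fqg'; at [10:14] match 'tmpn', group 1 = 'tmpn'.
One capturing group, so `findall` returns just the captured substring from each match — 3 in all.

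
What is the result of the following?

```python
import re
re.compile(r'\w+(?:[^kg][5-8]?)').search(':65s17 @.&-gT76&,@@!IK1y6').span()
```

(1, 7)

The pattern matches one or more of a word character; then any character except [kg], then optionally a character in [5-8] (non-capturing group).
The match spans [1:7] → '65s17 '.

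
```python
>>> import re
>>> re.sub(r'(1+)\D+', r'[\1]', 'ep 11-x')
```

'ep [11]'

The pattern matches one or more of a literal '1' (captured); then one or more of a non-digit.
Matches: at [3:7] → '11-x'.
Each match is replaced using the text its own group 1 captured.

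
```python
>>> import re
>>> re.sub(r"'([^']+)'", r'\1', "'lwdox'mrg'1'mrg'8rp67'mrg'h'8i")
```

Matches: at [0:7] → "'lwdox'"; at [10:13] → "'1'"; at [16:23] → "'8rp67'"; at [26:29] → "'h'".
The replacement refers to a captured group, so each match is rewritten using its own captured text.

'lwdoxmrg1mrg8rp67mrgh8i'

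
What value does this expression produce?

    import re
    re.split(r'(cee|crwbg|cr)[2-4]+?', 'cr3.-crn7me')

Because the pattern has a capturing group, `split` also inserts each captured text between the pieces.

['', 'cr', '.-crn7me']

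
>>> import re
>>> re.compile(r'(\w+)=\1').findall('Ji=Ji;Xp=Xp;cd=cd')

A backreference is literal: `\1` must see the identical characters the first group matched.
Scanning left to right: at [0:5] match 'Ji=Ji', group 1 = 'Ji'; at [6:11] match 'Xp=Xp', group 1 = 'Xp'; at [12:17] match 'cd=cd', group 1 = 'cd'.
One capturing group, so `findall` returns just the captured substring from each match — 3 in all.

['Ji', 'Xp', 'cd']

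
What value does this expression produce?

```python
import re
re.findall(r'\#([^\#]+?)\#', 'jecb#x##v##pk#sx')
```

One capturing group, so `findall` returns just the captured substring from each match — 3 in all.

['x', 'v', 'pk']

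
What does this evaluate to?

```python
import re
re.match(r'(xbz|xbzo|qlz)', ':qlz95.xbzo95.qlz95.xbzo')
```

`re.match` won't scan ahead — the pattern has to work from the very first character.
Here the string doesn't start with a match, so the call returns None.

None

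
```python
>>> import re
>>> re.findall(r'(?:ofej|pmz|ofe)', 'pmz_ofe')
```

['pmz', 'ofe']

With no groups in the pattern, `findall` gives back each whole match — 2 here.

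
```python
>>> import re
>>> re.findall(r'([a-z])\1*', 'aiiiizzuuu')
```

`\1` has to match the exact text group 1 already captured.
Walking the string: at [0:1] match 'a', group 1 = 'a'; at [1:5] match 'iiii', group 1 = 'i'; at [5:7] match 'zz', group 1 = 'z'; at [7:10] match 'uuu', group 1 = 'u'.
`findall` collects group 1 from each match (4 total).

['a', 'i', 'z', 'u']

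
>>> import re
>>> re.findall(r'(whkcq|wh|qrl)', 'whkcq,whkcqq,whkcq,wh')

Alternation tries branches left to right and keeps the first one that lets the overall match succeed at that position.
`findall` collects group 1 from each match (4 total).

['whkcq', 'whkcq', 'whkcq', 'wh']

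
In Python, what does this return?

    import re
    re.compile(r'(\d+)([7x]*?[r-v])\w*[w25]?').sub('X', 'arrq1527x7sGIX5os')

Pattern: one or more of a digit (captured); then zero or more of one of [7x] (lazy), then a character in [r-v] (captured); then zero or more of a word character, then optionally one of [w25].
Matches: at [4:17] → '1527x7sGIX5os'.
Each match is replaced by 'X'.

'arrqX'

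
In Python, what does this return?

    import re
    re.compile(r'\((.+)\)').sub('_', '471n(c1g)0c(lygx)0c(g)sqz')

Each match is replaced by '_'.

'471n_sqz'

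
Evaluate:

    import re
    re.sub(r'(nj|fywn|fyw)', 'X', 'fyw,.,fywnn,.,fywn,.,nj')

'X,.,Xn,.,X,.,X'

The regex engine tests alternatives in the order written; an earlier branch that matches wins even if a later one would match more.
Matches: at [0:3] → 'fyw'; at [6:10] → 'fywn'; at [14:18] → 'fywn'; at [21:23] → 'nj'.
Every occurrence is swapped for 'X'.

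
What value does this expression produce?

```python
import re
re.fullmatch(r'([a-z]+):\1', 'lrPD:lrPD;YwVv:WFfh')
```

None

`re.fullmatch` requires the pattern to consume the entire string.
Here the string isn't matched end-to-end, so the call returns None.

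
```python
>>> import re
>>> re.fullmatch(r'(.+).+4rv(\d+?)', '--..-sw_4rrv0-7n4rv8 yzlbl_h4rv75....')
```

`re.fullmatch` requires the pattern to consume the entire string.
Here the pattern can't cover the whole string, so the call returns None.

None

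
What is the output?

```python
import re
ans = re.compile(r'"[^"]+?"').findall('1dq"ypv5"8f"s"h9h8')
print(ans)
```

['"ypv5"', '"s"']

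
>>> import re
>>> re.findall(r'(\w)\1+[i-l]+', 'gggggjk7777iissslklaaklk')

`\1` has to match the exact text group 1 already captured.
Walking the string: at [0:7] match 'gggggjk', group 1 = 'g'; at [7:13] match '7777ii', group 1 = '7'; at [13:19] match 'ssslkl', group 1 = 's'; at [19:24] match 'aaklk', group 1 = 'a'.
`findall` collects group 1 from each match (4 total).

['g', '7', 's', 'a']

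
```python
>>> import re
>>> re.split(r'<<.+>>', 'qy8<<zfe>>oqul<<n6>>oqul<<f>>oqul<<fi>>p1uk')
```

['qy8', 'p1uk']

Matches to split on: at [3:39] → '<<zfe>>oqul<<n6>>oqul<<f>>oqul<<fi>>'.
Each match becomes a cut point; 2 segments remain.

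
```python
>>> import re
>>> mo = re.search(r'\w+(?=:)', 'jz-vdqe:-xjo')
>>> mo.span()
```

(3, 7)

The lookaround is zero-width — it requires the adjacent text to match without consuming it, so the asserted text isn't part of the match.
`re.search` tries every starting position until one works.
The match spans [3:7] → 'vdqe'.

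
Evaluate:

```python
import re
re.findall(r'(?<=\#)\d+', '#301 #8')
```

['301', '8']

The positive lookaround only admits positions where the adjacent text matches; those characters stay outside the span.
Matches: at [1:4] → '301'; at [6:7] → '8'.
Since nothing is captured, `findall` lists the 2 matched substrings directly.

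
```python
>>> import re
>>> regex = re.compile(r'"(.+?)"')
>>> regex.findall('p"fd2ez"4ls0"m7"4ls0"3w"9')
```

['fd2ez', 'm7', '3w']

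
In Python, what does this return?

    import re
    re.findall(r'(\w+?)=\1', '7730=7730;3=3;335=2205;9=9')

['7730', '3', '9']

`\1` has to match the exact text group 1 already captured.
Scanning left to right: at [0:9] match '7730=7730', group 1 = '7730'; at [10:13] match '3=3', group 1 = '3'; at [23:26] match '9=9', group 1 = '9'.
One capturing group, so `findall` returns just the captured substring from each match — 3 in all.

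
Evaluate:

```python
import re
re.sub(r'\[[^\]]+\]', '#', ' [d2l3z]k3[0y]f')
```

Matches: at [1:8] → '[d2l3z]'; at [10:14] → '[0y]'.
Each match is replaced by '#'.

' #k3#f'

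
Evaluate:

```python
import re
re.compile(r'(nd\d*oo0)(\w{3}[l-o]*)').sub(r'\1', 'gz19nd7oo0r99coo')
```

'gz19nd7oo0coo'

The pattern matches the literal 'nd', then zero or more of a digit, then the literal 'oo0' (captured); then exactly 3 of a word character, then zero or more of a character in [l-o] (captured).
Matches: at [4:13] → 'nd7oo0r99'.
The replacement refers to a captured group, so each match is rewritten using its own captured text.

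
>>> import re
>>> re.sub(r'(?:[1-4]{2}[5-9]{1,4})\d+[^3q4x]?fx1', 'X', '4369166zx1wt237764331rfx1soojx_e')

This matches exactly 2 of a character in [1-4], then 1 to 4 of a character in [5-9] (non-capturing group); then one or more of a digit; then optionally any character except [3q4x], then the literal 'f', then the literal 'x1'.
Matches: at [12:25] → '237764331rfx1'.
Each match is replaced by 'X'.

'4369166zx1wtXsoojx_e'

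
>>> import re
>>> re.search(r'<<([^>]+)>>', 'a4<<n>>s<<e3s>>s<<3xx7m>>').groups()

`search` walks the string left to right and returns the first match it finds.
The match spans [2:7] → '<<n>>'.
Captured: group 1 = 'n'.

('n',)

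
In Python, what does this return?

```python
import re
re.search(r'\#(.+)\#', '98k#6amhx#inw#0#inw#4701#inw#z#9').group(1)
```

'6amhx#inw#0#inw#4701#inw#z'

The match spans [3:31] → '#6amhx#inw#0#inw#4701#inw#z#'.
Captured: group 1 = '6amhx#inw#0#inw#4701#inw#z'.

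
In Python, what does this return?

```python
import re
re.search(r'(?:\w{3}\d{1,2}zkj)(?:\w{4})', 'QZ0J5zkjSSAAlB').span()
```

(1, 12)

The pattern matches exactly 3 of a word character, then 1 to 2 of a digit, then the literal 'zkj' (non-capturing group); then exactly 4 of a word character (non-capturing group).
`re.search` scans for the first position where the pattern succeeds.
The match spans [1:12] → 'Z0J5zkjSSAA'.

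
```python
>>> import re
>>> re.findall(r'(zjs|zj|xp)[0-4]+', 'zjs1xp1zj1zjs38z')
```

`findall` collects group 1 from each match (4 total).

['zjs', 'xp', 'zj', 'zjs']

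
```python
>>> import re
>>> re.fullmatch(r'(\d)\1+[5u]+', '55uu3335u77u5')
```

The backreference `\1` re-matches whatever the first group consumed, character for character.
`fullmatch` succeeds only if the pattern covers the string from start to end.
Here there's no way to consume every character, so the call returns None.

None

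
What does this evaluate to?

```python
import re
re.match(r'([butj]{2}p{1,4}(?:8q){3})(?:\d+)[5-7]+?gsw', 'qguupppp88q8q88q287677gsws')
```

This matches exactly 2 of one of [butj], then 1 to 4 of a literal 'p', then the literal '8q' repeated 3 times (captured); then one or more of a digit (non-capturing group); then one or more of a character in [5-7] (lazy), then the literal 'gsw'.
`re.match` won't scan ahead — the pattern has to work from the very first character.
Here position 0 doesn't satisfy it, so the call returns None.

None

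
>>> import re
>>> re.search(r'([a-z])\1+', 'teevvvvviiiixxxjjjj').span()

(1, 3)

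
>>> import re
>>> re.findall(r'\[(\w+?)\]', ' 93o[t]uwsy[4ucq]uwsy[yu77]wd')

Matches: at [4:7] match '[t]', group 1 = 't'; at [11:17] match '[4ucq]', group 1 = '4ucq'; at [21:27] match '[yu77]', group 1 = 'yu77'.
With a single group, `findall` returns only what that group captured — 3 items.

['t', '4ucq', 'yu77']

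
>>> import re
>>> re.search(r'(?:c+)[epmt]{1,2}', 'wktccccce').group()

'ccccce'

Pattern: one or more of a literal 'c' (non-capturing group); then 1 to 2 of one of [epmt].
`re.search` tries every starting position until one works.
The match spans [3:9] → 'ccccce'.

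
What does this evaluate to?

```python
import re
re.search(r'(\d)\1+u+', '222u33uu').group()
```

'222u'

`\1` is not a pattern — it's the concrete string captured by group 1, re-applied verbatim.
`search` walks the string left to right and returns the first match it finds.
The match spans [0:4] → '222u'.
Captured: group 1 = '2'.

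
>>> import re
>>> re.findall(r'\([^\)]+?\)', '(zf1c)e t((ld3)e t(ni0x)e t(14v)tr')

['(zf1c)', '((ld3)', '(ni0x)', '(14v)']

`findall` yields the raw match text (4 of them) because the pattern has no groups.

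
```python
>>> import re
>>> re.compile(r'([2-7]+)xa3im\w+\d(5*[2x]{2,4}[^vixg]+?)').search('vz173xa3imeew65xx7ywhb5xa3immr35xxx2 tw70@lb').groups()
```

('73', 'xxx2 ')

Pattern: one or more of a character in [2-7] (captured); then the literal 'xa', then the literal '3im'; then one or more of a word character; then a digit; then zero or more of the literal '5', then 2 to 4 of one of [2x], then one or more of any character except [vixg] (lazy) (captured).
Lazy quantifiers expand one character at a time until the remainder of the pattern can match.
`search` walks the string left to right and returns the first match it finds.
The match spans [3:37] → '73xa3imeew65xx7ywhb5xa3immr35xxx2 '.
Captured: group 1 = '73', group 2 = 'xxx2 '.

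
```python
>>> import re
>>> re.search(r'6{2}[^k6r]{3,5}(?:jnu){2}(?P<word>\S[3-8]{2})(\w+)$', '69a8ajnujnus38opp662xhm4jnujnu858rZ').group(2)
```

'rZ'

Pattern: exactly 2 of a literal '6', then 3 to 5 of any character except [k6r], then the literal 'jnu' repeated 2 times; then a non-whitespace character, then exactly 2 of a character in [3-8] (captured as 'word'); then one or more of a word character (captured); then anchored at the end.
Unlike `match`, `search` isn't anchored — it looks for the pattern anywhere in the string.
The match spans [17:35] → '662xhm4jnujnu858rZ'.
Captured: group 1 = '858', group 2 = 'rZ'.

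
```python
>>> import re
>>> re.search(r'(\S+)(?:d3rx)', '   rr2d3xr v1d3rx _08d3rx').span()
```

(11, 17)

This matches one or more of a non-whitespace character (captured); then the literal 'd', then the literal '3rx' (non-capturing group).
The match spans [11:17] → 'v1d3rx'.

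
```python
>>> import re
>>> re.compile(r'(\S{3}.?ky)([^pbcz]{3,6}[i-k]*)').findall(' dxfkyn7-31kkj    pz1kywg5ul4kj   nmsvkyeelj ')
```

Pattern: exactly 3 of a non-whitespace character, then optionally any character, then the literal 'ky' (captured); then 3 to 6 of any character except [pbcz], then zero or more of a character in [i-k] (captured).
Matches: at [1:14] match 'dxfkyn7-31kkj', groups = ('dxfky', 'n7-31kkj'); at [18:31] match 'pz1kywg5ul4kj', groups = ('pz1ky', 'wg5ul4kj'); at [34:45] match 'nmsvkyeelj ', groups = ('nmsvky', 'eelj ').
Multiple groups make `findall` return tuples — one 2-tuple for each match.

[('dxfky', 'n7-31kkj'), ('pz1ky', 'wg5ul4kj'), ('nmsvky', 'eelj ')]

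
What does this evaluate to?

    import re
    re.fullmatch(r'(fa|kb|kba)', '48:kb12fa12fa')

None

`fullmatch` succeeds only if the pattern covers the string from start to end.
Here the pattern can't cover the whole string, so the call returns None.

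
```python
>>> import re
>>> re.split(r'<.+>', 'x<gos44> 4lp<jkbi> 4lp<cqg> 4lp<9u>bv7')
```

['x', 'bv7']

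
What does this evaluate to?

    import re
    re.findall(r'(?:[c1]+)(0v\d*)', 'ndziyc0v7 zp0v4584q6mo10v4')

['0v7', '0v4']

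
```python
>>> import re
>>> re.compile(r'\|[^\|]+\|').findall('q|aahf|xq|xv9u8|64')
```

['|aahf|', '|xv9u8|']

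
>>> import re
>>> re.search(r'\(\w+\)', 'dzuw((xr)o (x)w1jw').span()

(5, 9)

`re.search` scans for the first position where the pattern succeeds.
The match spans [5:9] → '(xr)'.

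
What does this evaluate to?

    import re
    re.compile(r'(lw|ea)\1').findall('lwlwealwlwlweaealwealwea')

A backreference is literal: `\1` must see the identical characters the first group matched.
One capturing group, so `findall` returns just the captured substring from each match — 3 in all.

['lw', 'lw', 'ea']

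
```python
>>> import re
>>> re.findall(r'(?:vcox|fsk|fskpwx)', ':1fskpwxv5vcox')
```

['fsk', 'vcox']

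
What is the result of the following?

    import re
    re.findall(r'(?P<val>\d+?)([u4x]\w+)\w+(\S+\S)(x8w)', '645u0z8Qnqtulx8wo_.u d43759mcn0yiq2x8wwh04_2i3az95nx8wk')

[('6', '45u0z8Qnq', 'ul', 'x8w'), ('2', 'x8wwh04_2i3az', '5n', 'x8w')]

A `+?`/`*?`/`{m,n}?` starts at its minimum and grows only as far as needed for what follows to match.
`findall` packs the 4 group values into a tuple for every match.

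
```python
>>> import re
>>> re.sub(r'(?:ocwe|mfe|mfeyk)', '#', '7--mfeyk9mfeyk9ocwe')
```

The regex engine tests alternatives in the order written; an earlier branch that matches wins even if a later one would match more.
Matches: at [3:6] → 'mfe'; at [9:12] → 'mfe'; at [15:19] → 'ocwe'.
Each match is replaced by '#'.

'7--#yk9#yk9#'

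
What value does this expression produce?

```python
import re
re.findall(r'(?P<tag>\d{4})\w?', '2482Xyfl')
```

['2482']

This matches exactly 4 of a digit (captured as 'tag'); then optionally a word character.
Because there's exactly one group, `findall` drops the full match and keeps group 1 from the one hit.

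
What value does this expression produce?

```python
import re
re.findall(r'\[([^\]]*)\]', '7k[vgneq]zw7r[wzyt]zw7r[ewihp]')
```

['vgneq', 'wzyt', 'ewihp']

Walking the string: at [2:9] match '[vgneq]', group 1 = 'vgneq'; at [13:19] match '[wzyt]', group 1 = 'wzyt'; at [23:30] match '[ewihp]', group 1 = 'ewihp'.
`findall` collects group 1 from each match (3 total).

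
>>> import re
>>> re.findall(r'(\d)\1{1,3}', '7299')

`\1` has to match the exact text group 1 already captured.
With a single group, `findall` returns only what that group captured — 1 item.

['9']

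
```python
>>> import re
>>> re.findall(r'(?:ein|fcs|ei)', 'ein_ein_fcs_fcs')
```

Branches in `(...|...)` are attempted left-to-right; the first branch that allows the whole pattern to succeed is taken.
Since nothing is captured, `findall` lists the 4 matched substrings directly.

['ein', 'ein', 'fcs', 'fcs']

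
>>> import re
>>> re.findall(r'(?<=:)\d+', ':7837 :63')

['7837', '63']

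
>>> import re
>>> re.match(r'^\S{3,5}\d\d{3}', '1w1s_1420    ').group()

'1w1s_1420'

With `match`, the pattern is implicitly anchored at the beginning.
The match spans [0:9] → '1w1s_1420'.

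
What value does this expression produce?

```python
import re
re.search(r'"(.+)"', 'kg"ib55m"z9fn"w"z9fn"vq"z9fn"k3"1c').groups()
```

('ib55m"z9fn"w"z9fn"vq"z9fn"k3',)

The match spans [2:32] → '"ib55m"z9fn"w"z9fn"vq"z9fn"k3"'.
Captured: group 1 = 'ib55m"z9fn"w"z9fn"vq"z9fn"k3'.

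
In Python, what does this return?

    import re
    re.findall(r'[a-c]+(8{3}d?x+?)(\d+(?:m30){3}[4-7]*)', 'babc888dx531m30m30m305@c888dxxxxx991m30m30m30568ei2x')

[('888dx', '531m30m30m305'), ('888dxxxxx', '991m30m30m3056')]

The pattern matches one or more of a character in [a-c]; then exactly 3 of the literal '8', then optionally a literal 'd', then one or more of a literal 'x' (lazy) (captured); then one or more of a digit, then the literal 'm30' repeated 3 times, then zero or more of a character in [4-7] (captured).
Matches: at [0:22] match 'babc888dx531m30m30m305', groups = ('888dx', '531m30m30m305'); at [23:47] match 'c888dxxxxx991m30m30m3056', groups = ('888dxxxxx', '991m30m30m3056').
`findall` packs the 2 group values into a tuple for every match.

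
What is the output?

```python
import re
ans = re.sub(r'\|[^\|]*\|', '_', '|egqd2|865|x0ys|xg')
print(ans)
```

_865_xg

Each match is replaced by '_'.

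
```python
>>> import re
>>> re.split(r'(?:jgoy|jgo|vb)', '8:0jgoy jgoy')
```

`|` is ordered: at each position the engine commits to the first alternative that works.
Matches to split on: at [3:7] → 'jgoy'; at [8:12] → 'jgoy'.
Each match becomes a cut point; 3 segments remain.

['8:0', ' ', '']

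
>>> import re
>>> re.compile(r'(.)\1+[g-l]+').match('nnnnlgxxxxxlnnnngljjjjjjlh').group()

'nnnnlg'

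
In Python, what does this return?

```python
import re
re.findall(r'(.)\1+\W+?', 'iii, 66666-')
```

['i', '6']

`\1` is not a pattern — it's the concrete string captured by group 1, re-applied verbatim.
Because there's exactly one group, `findall` drops the full match and keeps group 1 from each hit.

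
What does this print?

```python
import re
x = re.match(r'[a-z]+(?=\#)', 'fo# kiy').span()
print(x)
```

(0, 2)

With `match`, the pattern is implicitly anchored at the beginning.
The match spans [0:2] → 'fo'.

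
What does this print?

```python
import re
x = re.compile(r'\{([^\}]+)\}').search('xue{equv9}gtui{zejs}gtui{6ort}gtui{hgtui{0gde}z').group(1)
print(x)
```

equv9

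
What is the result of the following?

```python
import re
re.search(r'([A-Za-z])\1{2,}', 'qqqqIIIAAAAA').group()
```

'qqqq'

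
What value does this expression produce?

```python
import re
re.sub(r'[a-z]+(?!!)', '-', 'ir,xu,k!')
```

'-,-,k!'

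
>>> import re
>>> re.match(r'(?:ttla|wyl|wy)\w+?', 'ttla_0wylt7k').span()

`re.match` only tries the pattern at the start of the string.
The match spans [0:5] → 'ttla_'.

(0, 5)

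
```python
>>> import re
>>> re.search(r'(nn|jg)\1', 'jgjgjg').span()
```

(0, 4)

A backreference is literal: `\1` must see the identical characters the first group matched.
`search` walks the string left to right and returns the first match it finds.
The match spans [0:4] → 'jgjg'.
Captured: group 1 = 'jg'.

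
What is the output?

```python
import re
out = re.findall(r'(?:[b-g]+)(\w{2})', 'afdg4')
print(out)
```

['g4']

The pattern matches one or more of a character in [b-g] (non-capturing group); then exactly 2 of a word character (captured).
Matches: at [1:5] match 'fdg4', group 1 = 'g4'.
Because there's exactly one group, `findall` drops the full match and keeps group 1 from the one hit.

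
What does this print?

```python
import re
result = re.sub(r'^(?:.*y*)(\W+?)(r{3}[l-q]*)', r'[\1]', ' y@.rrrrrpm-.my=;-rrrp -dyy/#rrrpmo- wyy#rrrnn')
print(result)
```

[#]

Pattern: anchored at the start of the string; then zero or more of any character, then zero or more of the literal 'y' (non-capturing group); then one or more of a non-word character (lazy) (captured); then exactly 3 of the literal 'r', then zero or more of a character in [l-q] (captured).
Matches: at [0:46] → ' y@.rrrrrpm-.my=;-rrrp -dyy/#rrrpmo- wyy#rrrnn'.
Each match is replaced using the text its own group 1 captured.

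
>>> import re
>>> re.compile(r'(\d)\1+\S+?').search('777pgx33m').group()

'777p'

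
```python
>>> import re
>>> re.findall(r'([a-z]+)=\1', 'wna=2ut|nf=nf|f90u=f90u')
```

After group 1 captures some text, `\1` only succeeds where that same text appears again.
One capturing group, so `findall` returns just the captured substring from the one match — 1 in all.

['nf']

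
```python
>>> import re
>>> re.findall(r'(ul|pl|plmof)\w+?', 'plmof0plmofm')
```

`|` is ordered: at each position the engine commits to the first alternative that works.
Scanning left to right: at [0:3] match 'plm', group 1 = 'pl'; at [6:9] match 'plm', group 1 = 'pl'.
Because there's exactly one group, `findall` drops the full match and keeps group 1 from each hit.

['pl', 'pl']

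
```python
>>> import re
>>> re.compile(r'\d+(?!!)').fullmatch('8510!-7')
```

None

Because the assertion is negative and zero-width, positions next to the forbidden text are skipped.
`fullmatch` succeeds only if the pattern covers the string from start to end.
Here the pattern can't cover the whole string, so the call returns None.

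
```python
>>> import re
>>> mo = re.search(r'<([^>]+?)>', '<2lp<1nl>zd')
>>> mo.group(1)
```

The match spans [0:9] → '<2lp<1nl>'.
Captured: group 1 = '2lp<1nl'.

'2lp<1nl'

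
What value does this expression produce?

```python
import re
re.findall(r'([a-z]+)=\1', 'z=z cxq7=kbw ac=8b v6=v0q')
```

`\1` has to match the exact text group 1 already captured.
Walking the string: at [0:3] match 'z=z', group 1 = 'z'.
`findall` collects group 1 from the one match (1 total).

['z']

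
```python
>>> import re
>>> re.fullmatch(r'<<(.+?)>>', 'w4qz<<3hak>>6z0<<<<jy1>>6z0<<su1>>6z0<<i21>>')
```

None

`re.fullmatch` is like wrapping the pattern in `^…$` (in single-line mode).
Here there's no way to consume every character, so the call returns None.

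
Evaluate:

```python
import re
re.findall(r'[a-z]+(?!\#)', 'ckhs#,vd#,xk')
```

The negative lookaround is zero-width — it rules out positions where the adjacent text would match, without consuming anything.
Since nothing is captured, `findall` lists the 3 matched substrings directly.

['ckh', 'v', 'xk']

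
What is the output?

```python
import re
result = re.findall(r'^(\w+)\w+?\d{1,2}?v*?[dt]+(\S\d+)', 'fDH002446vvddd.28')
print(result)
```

[('fDH0024', '.28')]

This matches anchored at the start of the string; then one or more of a word character (captured); then one or more of a word character (lazy), then 1 to 2 of a digit (lazy), then zero or more of a literal 'v' (lazy); then one or more of one of [dt]; then a non-whitespace character, then one or more of a digit (captured).
Scanning left to right: at [0:17] match 'fDH002446vvddd.28', groups = ('fDH0024', '.28').
Multiple groups make `findall` return tuples — one 2-tuple for the one match.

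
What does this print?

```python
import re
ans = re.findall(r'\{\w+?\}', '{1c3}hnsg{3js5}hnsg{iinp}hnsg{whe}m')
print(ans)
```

Matches: at [0:5] → '{1c3}'; at [9:15] → '{3js5}'; at [19:25] → '{iinp}'; at [29:34] → '{whe}'.
Since nothing is captured, `findall` lists the 4 matched substrings directly.

['{1c3}', '{3js5}', '{iinp}', '{whe}']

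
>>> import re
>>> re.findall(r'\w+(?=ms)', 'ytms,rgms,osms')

['yt', 'rg', 'os']

Lookahead/lookbehind check context without consuming it, so the matched span excludes the asserted characters.
Matches: at [0:2] → 'yt'; at [5:7] → 'rg'; at [10:12] → 'os'.
`findall` yields the raw match text (3 of them) because the pattern has no groups.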